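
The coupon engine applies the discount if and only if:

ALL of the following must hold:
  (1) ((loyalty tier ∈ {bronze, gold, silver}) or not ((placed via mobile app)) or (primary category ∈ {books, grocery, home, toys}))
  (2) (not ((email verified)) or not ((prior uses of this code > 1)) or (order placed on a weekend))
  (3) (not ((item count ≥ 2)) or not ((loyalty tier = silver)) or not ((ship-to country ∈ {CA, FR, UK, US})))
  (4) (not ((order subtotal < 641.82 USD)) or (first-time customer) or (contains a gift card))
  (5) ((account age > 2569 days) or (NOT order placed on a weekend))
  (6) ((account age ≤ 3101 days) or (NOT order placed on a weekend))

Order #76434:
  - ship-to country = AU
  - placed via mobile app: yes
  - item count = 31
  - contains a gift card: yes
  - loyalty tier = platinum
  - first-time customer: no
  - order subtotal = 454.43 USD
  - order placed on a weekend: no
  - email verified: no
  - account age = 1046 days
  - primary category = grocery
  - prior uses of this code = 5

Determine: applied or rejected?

Atomic conditions:
  loyalty tier ∈ {bronze, gold, silver}: platinum is not in the set → false
  placed via mobile app: yes → true
  primary category ∈ {books, grocery, home, toys}: grocery is in the set → true
  email verified: no → false
  prior uses of this code > 1: 5 > 1 is true
  order placed on a weekend: no → false
  item count ≥ 2: 31 ≥ 2 is true
  loyalty tier = silver: platinum == silver is false
  ship-to country ∈ {CA, FR, UK, US}: AU is not in the set → false
  order subtotal < 641.82 USD: 454.43 < 641.82 is true
  first-time customer: no → false
  contains a gift card: yes → true
  account age > 2569 days: 1046 > 2569 is false
  NOT order placed on a weekend: no → true
  account age ≤ 3101 days: 1046 ≤ 3101 is true
Combine:
[1.2] NOT true = false
[1] false OR false OR true = true
[2.1] NOT false = true
[2.2] NOT true = false
[2] true OR false OR false = true
[3.1] NOT true = false
[3.2] NOT false = true
[3.3] NOT false = true
[3] false OR true OR true = true
[4.1] NOT true = false
[4] false OR false OR true = true
[5] false OR true = true
[6] true OR true = true
[root] true AND true AND true AND true AND true AND true = true
Overall: true → applied

Applied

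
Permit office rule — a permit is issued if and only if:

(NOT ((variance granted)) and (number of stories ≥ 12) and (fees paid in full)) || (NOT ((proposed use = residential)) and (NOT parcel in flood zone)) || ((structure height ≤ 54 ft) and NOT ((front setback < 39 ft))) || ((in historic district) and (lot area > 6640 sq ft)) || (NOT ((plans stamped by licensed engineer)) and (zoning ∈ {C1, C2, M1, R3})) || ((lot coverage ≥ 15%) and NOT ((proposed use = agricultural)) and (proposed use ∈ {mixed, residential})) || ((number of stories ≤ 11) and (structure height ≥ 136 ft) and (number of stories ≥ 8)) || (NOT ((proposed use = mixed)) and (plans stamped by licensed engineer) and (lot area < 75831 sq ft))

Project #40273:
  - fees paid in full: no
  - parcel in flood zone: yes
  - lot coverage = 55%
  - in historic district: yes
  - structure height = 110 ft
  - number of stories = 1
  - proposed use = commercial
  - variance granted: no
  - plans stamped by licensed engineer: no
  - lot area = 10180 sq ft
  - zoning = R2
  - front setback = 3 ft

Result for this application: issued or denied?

Atomic conditions:
  variance granted: no → false
  number of stories ≥ 12: 1 ≥ 12 is false
  fees paid in full: no → false
  proposed use = residential: commercial == residential is false
  NOT parcel in flood zone: yes → false
  structure height ≤ 54 ft: 110 ≤ 54 is false
  front setback < 39 ft: 3 < 39 is true
  in historic district: yes → true
  lot area > 6640 sq ft: 10180 > 6640 is true
  plans stamped by licensed engineer: no → false
  zoning ∈ {C1, C2, M1, R3}: R2 is not in the set → false
  lot coverage ≥ 15%: 55 ≥ 15 is true
  proposed use = agricultural: commercial == agricultural is false
  proposed use ∈ {mixed, residential}: commercial is not in the set → false
  number of stories ≤ 11: 1 ≤ 11 is true
  structure height ≥ 136 ft: 110 ≥ 136 is false
  number of stories ≥ 8: 1 ≥ 8 is false
  proposed use = mixed: commercial == mixed is false
  lot area < 75831 sq ft: 10180 < 75831 is true
Combine:
[1.1] NOT false = true
[1] true AND false AND false = false
[2.1] NOT false = true
[2] true AND false = false
[3.2] NOT true = false
[3] false AND false = false
[4] true AND true = true
[5.1] NOT false = true
[5] true AND false = false
[6.2] NOT false = true
[6] true AND true AND false = false
[7] true AND false AND false = false
[8.1] NOT false = true
[8] true AND false AND true = false
[root] false OR false OR false OR true OR false OR false OR false OR false = true
Overall: true → issued

Issued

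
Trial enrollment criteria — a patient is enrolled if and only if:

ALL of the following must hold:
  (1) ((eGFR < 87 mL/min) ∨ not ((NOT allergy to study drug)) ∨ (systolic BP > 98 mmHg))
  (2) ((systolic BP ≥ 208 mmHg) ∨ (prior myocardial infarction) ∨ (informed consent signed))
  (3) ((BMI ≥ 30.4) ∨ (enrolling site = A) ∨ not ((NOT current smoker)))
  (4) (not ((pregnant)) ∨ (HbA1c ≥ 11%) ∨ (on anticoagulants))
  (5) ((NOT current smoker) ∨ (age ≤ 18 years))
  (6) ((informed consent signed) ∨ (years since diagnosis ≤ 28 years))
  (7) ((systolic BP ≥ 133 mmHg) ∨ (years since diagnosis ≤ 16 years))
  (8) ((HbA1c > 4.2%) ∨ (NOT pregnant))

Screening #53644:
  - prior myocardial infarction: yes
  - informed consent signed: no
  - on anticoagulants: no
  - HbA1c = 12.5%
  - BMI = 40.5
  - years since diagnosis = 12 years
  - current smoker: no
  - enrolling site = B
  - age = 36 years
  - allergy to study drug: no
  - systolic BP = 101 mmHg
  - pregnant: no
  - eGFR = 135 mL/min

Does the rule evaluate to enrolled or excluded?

Enrolled

Atomic conditions:
  eGFR < 87 mL/min: 135 < 87 is false
  NOT allergy to study drug: no → true
  systolic BP > 98 mmHg: 101 > 98 is true
  systolic BP ≥ 208 mmHg: 101 ≥ 208 is false
  prior myocardial infarction: yes → true
  informed consent signed: no → false
  BMI ≥ 30.4: 40.5 ≥ 30.4 is true
  enrolling site = A: B == A is false
  NOT current smoker: no → true
  pregnant: no → false
  HbA1c ≥ 11%: 12.5 ≥ 11 is true
  on anticoagulants: no → false
  age ≤ 18 years: 36 ≤ 18 is false
  years since diagnosis ≤ 28 years: 12 ≤ 28 is true
  systolic BP ≥ 133 mmHg: 101 ≥ 133 is false
  years since diagnosis ≤ 16 years: 12 ≤ 16 is true
  HbA1c > 4.2%: 12.5 > 4.2 is true
  NOT pregnant: no → true
Combine:
[1.2] NOT true = false
[1] false OR false OR true = true
[2] false OR true OR false = true
[3.3] NOT true = false
[3] true OR false OR false = true
[4.1] NOT false = true
[4] true OR true OR false = true
[5] true OR false = true
[6] false OR true = true
[7] false OR true = true
[8] true OR true = true
[root] true AND true AND true AND true AND true AND true AND true AND true = true
Overall: true → enrolled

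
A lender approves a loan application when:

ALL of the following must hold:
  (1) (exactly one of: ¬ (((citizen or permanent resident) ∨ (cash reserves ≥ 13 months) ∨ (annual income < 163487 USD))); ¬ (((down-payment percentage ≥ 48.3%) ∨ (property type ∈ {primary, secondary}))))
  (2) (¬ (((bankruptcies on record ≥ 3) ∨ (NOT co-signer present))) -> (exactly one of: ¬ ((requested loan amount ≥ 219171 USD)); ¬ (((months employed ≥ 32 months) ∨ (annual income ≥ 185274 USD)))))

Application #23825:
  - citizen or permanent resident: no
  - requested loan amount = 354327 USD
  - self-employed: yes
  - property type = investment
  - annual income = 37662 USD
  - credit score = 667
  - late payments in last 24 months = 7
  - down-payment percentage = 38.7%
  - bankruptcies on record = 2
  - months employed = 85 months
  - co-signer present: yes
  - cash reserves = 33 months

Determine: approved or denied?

Denied

Atomic conditions:
  citizen or permanent resident: no → false
  cash reserves ≥ 13 months: 33 ≥ 13 is true
  annual income < 163487 USD: 37662 < 163487 is true
  down-payment percentage ≥ 48.3%: 38.7 ≥ 48.3 is false
  property type ∈ {primary, secondary}: investment is not in the set → false
  bankruptcies on record ≥ 3: 2 ≥ 3 is false
  NOT co-signer present: yes → false
  requested loan amount ≥ 219171 USD: 354327 ≥ 219171 is true
  months employed ≥ 32 months: 85 ≥ 32 is true
  annual income ≥ 185274 USD: 37662 ≥ 185274 is false
Combine:
[1.1.1] false OR true OR true = true
[1.1] NOT true = false
[1.2.1] false OR false = false
[1.2] NOT false = true
[1] exactly-one(false, true) = true
[2.1.1] false OR false = false
[2.1] NOT false = true
[2.2.1] NOT true = false
[2.2.2.1] true OR false = true
[2.2.2] NOT true = false
[2.2] exactly-one(false, false) = false
[2] true → false = false
[root] true AND false = false
Overall: false → denied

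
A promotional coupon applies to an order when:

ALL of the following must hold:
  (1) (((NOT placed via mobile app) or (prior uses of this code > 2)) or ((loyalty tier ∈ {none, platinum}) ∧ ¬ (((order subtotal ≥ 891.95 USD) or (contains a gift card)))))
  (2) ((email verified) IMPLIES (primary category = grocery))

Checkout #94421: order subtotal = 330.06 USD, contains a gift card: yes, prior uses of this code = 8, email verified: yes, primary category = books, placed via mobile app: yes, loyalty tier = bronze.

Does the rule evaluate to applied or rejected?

Rejected

Atomic conditions:
  NOT placed via mobile app: yes → false
  prior uses of this code > 2: 8 > 2 is true
  loyalty tier ∈ {none, platinum}: bronze is not in the set → false
  order subtotal ≥ 891.95 USD: 330.06 ≥ 891.95 is false
  contains a gift card: yes → true
  email verified: yes → true
  primary category = grocery: books == grocery is false
Combine:
[1.1] false OR true = true
[1.2.2.1] false OR true = true
[1.2.2] NOT true = false
[1.2] false AND false = false
[1] true OR false = true
[2] true → false = false
[root] true AND false = false
Overall: false → rejected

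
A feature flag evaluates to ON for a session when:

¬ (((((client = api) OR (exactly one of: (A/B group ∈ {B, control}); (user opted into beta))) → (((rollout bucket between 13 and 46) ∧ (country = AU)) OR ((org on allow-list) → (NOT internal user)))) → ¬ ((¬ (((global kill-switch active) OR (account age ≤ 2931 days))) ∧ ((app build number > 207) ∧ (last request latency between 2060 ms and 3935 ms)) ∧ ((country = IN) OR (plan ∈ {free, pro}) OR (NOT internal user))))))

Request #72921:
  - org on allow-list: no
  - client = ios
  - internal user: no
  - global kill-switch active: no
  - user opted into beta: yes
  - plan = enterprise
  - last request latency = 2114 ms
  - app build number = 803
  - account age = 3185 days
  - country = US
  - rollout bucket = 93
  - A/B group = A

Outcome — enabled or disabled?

Enabled

Atomic conditions:
  client = api: ios == api is false
  A/B group ∈ {B, control}: A is not in the set → false
  user opted into beta: yes → true
  rollout bucket between 13 and 46: 93 in [13, 46] is false
  country = AU: US == AU is false
  org on allow-list: no → false
  NOT internal user: no → true
  global kill-switch active: no → false
  account age ≤ 2931 days: 3185 ≤ 2931 is false
  app build number > 207: 803 > 207 is true
  last request latency between 2060 ms and 3935 ms: 2114 in [2060, 3935] is true
  country = IN: US == IN is false
  plan ∈ {free, pro}: enterprise is not in the set → false
Combine:
[1.1.1.2] exactly-one(false, true) = true
[1.1.1] false OR true = true
[1.1.2.1] false AND false = false
[1.1.2.2] false → true (antecedent false ⇒ implication holds) = true
[1.1.2] false OR true = true
[1.1] true → true = true
[1.2.1.1.1] false OR false = false
[1.2.1.1] NOT false = true
[1.2.1.2] true AND true = true
[1.2.1.3] false OR false OR true = true
[1.2.1] true AND true AND true = true
[1.2] NOT true = false
[1] true → false = false
[root] NOT false = true
Overall: true → enabled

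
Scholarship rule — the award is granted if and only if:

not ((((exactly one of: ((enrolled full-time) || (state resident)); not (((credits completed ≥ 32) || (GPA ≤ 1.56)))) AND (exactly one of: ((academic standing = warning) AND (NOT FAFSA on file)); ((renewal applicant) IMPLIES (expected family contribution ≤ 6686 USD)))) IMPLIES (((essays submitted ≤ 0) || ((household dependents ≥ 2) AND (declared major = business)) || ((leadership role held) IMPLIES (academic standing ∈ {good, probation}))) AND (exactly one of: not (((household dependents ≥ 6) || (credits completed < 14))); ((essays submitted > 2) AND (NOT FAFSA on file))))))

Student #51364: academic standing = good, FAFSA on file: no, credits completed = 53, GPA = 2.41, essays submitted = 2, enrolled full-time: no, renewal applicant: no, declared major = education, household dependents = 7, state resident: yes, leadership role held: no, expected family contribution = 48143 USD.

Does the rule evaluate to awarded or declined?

Awarded

Atomic conditions:
  enrolled full-time: no → false
  state resident: yes → true
  credits completed ≥ 32: 53 ≥ 32 is true
  GPA ≤ 1.56: 2.41 ≤ 1.56 is false
  academic standing = warning: good == warning is false
  NOT FAFSA on file: no → true
  renewal applicant: no → false
  expected family contribution ≤ 6686 USD: 48143 ≤ 6686 is false
  essays submitted ≤ 0: 2 ≤ 0 is false
  household dependents ≥ 2: 7 ≥ 2 is true
  declared major = business: education == business is false
  leadership role held: no → false
  academic standing ∈ {good, probation}: good is in the set → true
  household dependents ≥ 6: 7 ≥ 6 is true
  credits completed < 14: 53 < 14 is false
  essays submitted > 2: 2 > 2 is false
Combine:
[1.1.1.1] false OR true = true
[1.1.1.2.1] true OR false = true
[1.1.1.2] NOT true = false
[1.1.1] exactly-one(true, false) = true
[1.1.2.1] false AND true = false
[1.1.2.2] false → false (antecedent false ⇒ implication holds) = true
[1.1.2] exactly-one(false, true) = true
[1.1] true AND true = true
[1.2.1.2] true AND false = false
[1.2.1.3] false → true (antecedent false ⇒ implication holds) = true
[1.2.1] false OR false OR true = true
[1.2.2.1.1] true OR false = true
[1.2.2.1] NOT true = false
[1.2.2.2] false AND true = false
[1.2.2] exactly-one(false, false) = false
[1.2] true AND false = false
[1] true → false = false
[root] NOT false = true
Overall: true → awarded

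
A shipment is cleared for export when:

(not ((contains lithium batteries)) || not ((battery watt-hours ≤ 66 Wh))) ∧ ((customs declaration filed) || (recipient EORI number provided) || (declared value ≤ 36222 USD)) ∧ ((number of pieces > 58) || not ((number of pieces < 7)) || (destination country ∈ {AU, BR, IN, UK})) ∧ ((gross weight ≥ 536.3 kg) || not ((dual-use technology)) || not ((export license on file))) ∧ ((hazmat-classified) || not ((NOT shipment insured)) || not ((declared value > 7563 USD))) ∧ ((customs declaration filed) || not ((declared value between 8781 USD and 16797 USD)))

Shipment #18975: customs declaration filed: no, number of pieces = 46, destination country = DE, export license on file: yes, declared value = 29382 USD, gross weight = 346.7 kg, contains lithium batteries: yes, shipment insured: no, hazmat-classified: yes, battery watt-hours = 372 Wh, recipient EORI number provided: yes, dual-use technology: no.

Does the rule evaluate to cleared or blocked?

Cleared

Atomic conditions:
  contains lithium batteries: yes → true
  battery watt-hours ≤ 66 Wh: 372 ≤ 66 is false
  customs declaration filed: no → false
  recipient EORI number provided: yes → true
  declared value ≤ 36222 USD: 29382 ≤ 36222 is true
  number of pieces > 58: 46 > 58 is false
  number of pieces < 7: 46 < 7 is false
  destination country ∈ {AU, BR, IN, UK}: DE is not in the set → false
  gross weight ≥ 536.3 kg: 346.7 ≥ 536.3 is false
  dual-use technology: no → false
  export license on file: yes → true
  hazmat-classified: yes → true
  NOT shipment insured: no → true
  declared value > 7563 USD: 29382 > 7563 is true
  declared value between 8781 USD and 16797 USD: 29382 in [8781, 16797] is false
Combine:
[1.1] NOT true = false
[1.2] NOT false = true
[1] false OR true = true
[2] false OR true OR true = true
[3.2] NOT false = true
[3] false OR true OR false = true
[4.2] NOT false = true
[4.3] NOT true = false
[4] false OR true OR false = true
[5.2] NOT true = false
[5.3] NOT true = false
[5] true OR false OR false = true
[6.2] NOT false = true
[6] false OR true = true
[root] true AND true AND true AND true AND true AND true = true
Overall: true → cleared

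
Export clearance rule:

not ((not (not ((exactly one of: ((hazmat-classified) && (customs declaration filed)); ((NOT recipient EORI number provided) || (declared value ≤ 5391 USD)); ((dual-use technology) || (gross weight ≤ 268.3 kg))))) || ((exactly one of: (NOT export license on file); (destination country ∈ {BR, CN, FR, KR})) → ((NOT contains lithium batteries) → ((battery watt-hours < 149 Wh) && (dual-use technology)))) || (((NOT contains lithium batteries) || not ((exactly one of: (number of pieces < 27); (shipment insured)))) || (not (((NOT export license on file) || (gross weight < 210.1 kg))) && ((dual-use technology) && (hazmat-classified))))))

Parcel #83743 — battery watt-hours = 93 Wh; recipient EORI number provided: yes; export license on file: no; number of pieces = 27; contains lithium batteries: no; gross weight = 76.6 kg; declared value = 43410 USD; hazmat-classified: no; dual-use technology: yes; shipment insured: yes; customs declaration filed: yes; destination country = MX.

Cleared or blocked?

Atomic conditions:
  hazmat-classified: no → false
  customs declaration filed: yes → true
  NOT recipient EORI number provided: yes → false
  declared value ≤ 5391 USD: 43410 ≤ 5391 is false
  dual-use technology: yes → true
  gross weight ≤ 268.3 kg: 76.6 ≤ 268.3 is true
  NOT export license on file: no → true
  destination country ∈ {BR, CN, FR, KR}: MX is not in the set → false
  NOT contains lithium batteries: no → true
  battery watt-hours < 149 Wh: 93 < 149 is true
  number of pieces < 27: 27 < 27 is false
  shipment insured: yes → true
  gross weight < 210.1 kg: 76.6 < 210.1 is true
Combine:
[1.1.1.1.1] false AND true = false
[1.1.1.1.2] false OR false = false
[1.1.1.1.3] true OR true = true
[1.1.1.1] exactly-one(false, false, true) = true
[1.1.1] NOT true = false
[1.1] NOT false = true
[1.2.1] exactly-one(true, false) = true
[1.2.2.2] true AND true = true
[1.2.2] true → true = true
[1.2] true → true = true
[1.3.1.2.1] exactly-one(false, true) = true
[1.3.1.2] NOT true = false
[1.3.1] true OR false = true
[1.3.2.1.1] true OR true = true
[1.3.2.1] NOT true = false
[1.3.2.2] true AND false = false
[1.3.2] false AND false = false
[1.3] true OR false = true
[1] true OR true OR true = true
[root] NOT true = false
Overall: false → blocked

Blocked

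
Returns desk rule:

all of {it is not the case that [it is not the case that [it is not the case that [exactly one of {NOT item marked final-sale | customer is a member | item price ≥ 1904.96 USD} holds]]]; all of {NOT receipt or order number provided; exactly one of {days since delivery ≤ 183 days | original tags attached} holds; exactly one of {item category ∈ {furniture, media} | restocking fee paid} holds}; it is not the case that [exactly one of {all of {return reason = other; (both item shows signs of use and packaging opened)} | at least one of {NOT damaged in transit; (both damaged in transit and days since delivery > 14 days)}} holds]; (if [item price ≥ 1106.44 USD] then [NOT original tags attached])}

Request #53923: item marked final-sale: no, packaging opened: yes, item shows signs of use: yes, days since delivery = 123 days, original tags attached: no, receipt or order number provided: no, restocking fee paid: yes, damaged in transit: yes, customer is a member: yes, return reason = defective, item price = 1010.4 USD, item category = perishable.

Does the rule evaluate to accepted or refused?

Atomic conditions:
  NOT item marked final-sale: no → true
  customer is a member: yes → true
  item price ≥ 1904.96 USD: 1010.4 ≥ 1904.96 is false
  NOT receipt or order number provided: no → true
  days since delivery ≤ 183 days: 123 ≤ 183 is true
  original tags attached: no → false
  item category ∈ {furniture, media}: perishable is not in the set → false
  restocking fee paid: yes → true
  return reason = other: defective == other is false
  item shows signs of use: yes → true
  packaging opened: yes → true
  NOT damaged in transit: yes → false
  damaged in transit: yes → true
  days since delivery > 14 days: 123 > 14 is true
  item price ≥ 1106.44 USD: 1010.4 ≥ 1106.44 is false
  NOT original tags attached: no → true
Combine:
[1.1.1.1] exactly-one(true, true, false) = false
[1.1.1] NOT false = true
[1.1] NOT true = false
[1] NOT false = true
[2.2] exactly-one(true, false) = true
[2.3] exactly-one(false, true) = true
[2] true AND true AND true = true
[3.1.1.2] true AND true = true
[3.1.1] false AND true = false
[3.1.2.2] true AND true = true
[3.1.2] false OR true = true
[3.1] exactly-one(false, true) = true
[3] NOT true = false
[4] false → true (antecedent false ⇒ implication holds) = true
[root] true AND true AND false AND true = false
Overall: false → refused

Refused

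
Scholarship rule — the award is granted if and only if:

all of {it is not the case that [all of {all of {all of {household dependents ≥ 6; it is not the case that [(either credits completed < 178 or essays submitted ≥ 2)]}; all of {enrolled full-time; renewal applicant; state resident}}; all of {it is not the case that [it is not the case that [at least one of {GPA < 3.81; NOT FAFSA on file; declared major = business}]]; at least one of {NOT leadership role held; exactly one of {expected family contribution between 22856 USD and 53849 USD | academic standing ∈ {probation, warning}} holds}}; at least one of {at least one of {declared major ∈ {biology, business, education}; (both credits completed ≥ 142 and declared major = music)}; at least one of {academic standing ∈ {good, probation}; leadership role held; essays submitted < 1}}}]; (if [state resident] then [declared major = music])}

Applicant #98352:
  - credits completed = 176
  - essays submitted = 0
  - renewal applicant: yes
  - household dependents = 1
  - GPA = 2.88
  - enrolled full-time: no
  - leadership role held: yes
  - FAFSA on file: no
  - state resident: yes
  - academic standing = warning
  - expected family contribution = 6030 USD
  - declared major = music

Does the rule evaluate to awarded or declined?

Awarded

Atomic conditions:
  household dependents ≥ 6: 1 ≥ 6 is false
  credits completed < 178: 176 < 178 is true
  essays submitted ≥ 2: 0 ≥ 2 is false
  enrolled full-time: no → false
  renewal applicant: yes → true
  state resident: yes → true
  GPA < 3.81: 2.88 < 3.81 is true
  NOT FAFSA on file: no → true
  declared major = business: music == business is false
  NOT leadership role held: yes → false
  expected family contribution between 22856 USD and 53849 USD: 6030 in [22856, 53849] is false
  academic standing ∈ {probation, warning}: warning is in the set → true
  declared major ∈ {biology, business, education}: music is not in the set → false
  credits completed ≥ 142: 176 ≥ 142 is true
  declared major = music: music == music is true
  academic standing ∈ {good, probation}: warning is not in the set → false
  leadership role held: yes → true
  essays submitted < 1: 0 < 1 is true
Combine:
[1.1.1.1.2.1] true OR false = true
[1.1.1.1.2] NOT true = false
[1.1.1.1] false AND false = false
[1.1.1.2] false AND true AND true = false
[1.1.1] false AND false = false
[1.1.2.1.1.1] true OR true OR false = true
[1.1.2.1.1] NOT true = false
[1.1.2.1] NOT false = true
[1.1.2.2.2] exactly-one(false, true) = true
[1.1.2.2] false OR true = true
[1.1.2] true AND true = true
[1.1.3.1.2] true AND true = true
[1.1.3.1] false OR true = true
[1.1.3.2] false OR true OR true = true
[1.1.3] true OR true = true
[1.1] false AND true AND true = false
[1] NOT false = true
[2] true → true = true
[root] true AND true = true
Overall: true → awarded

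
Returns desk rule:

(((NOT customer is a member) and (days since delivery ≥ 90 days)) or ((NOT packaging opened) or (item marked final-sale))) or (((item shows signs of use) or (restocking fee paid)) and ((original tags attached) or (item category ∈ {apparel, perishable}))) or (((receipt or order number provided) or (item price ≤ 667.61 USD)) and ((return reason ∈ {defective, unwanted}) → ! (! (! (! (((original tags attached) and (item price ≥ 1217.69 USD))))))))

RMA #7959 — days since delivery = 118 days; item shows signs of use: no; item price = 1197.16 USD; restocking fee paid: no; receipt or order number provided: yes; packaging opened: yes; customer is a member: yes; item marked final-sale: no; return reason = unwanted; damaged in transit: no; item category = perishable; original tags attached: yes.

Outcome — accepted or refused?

Atomic conditions:
  NOT customer is a member: yes → false
  days since delivery ≥ 90 days: 118 ≥ 90 is true
  NOT packaging opened: yes → false
  item marked final-sale: no → false
  item shows signs of use: no → false
  restocking fee paid: no → false
  original tags attached: yes → true
  item category ∈ {apparel, perishable}: perishable is in the set → true
  receipt or order number provided: yes → true
  item price ≤ 667.61 USD: 1197.16 ≤ 667.61 is false
  return reason ∈ {defective, unwanted}: unwanted is in the set → true
  item price ≥ 1217.69 USD: 1197.16 ≥ 1217.69 is false
Combine:
[1.1] false AND true = false
[1.2] false OR false = false
[1] false OR false = false
[2.1] false OR false = false
[2.2] true OR true = true
[2] false AND true = false
[3.1] true OR false = true
[3.2.2.1.1.1.1] true AND false = false
[3.2.2.1.1.1] NOT false = true
[3.2.2.1.1] NOT true = false
[3.2.2.1] NOT false = true
[3.2.2] NOT true = false
[3.2] true → false = false
[3] true AND false = false
[root] false OR false OR false = false
Overall: false → refused

Refused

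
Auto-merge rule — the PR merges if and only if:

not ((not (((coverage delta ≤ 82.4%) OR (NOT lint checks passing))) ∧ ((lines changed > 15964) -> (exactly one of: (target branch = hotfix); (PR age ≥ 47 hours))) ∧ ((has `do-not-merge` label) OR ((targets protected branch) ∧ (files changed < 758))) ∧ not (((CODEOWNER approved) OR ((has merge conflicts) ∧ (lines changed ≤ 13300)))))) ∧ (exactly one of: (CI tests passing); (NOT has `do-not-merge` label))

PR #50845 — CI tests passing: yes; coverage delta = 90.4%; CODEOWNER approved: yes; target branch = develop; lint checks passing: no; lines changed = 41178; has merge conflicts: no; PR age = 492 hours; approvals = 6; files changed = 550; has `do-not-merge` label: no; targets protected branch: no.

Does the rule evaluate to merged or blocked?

Atomic conditions:
  coverage delta ≤ 82.4%: 90.4 ≤ 82.4 is false
  NOT lint checks passing: no → true
  lines changed > 15964: 41178 > 15964 is true
  target branch = hotfix: develop == hotfix is false
  PR age ≥ 47 hours: 492 ≥ 47 is true
  has `do-not-merge` label: no → false
  targets protected branch: no → false
  files changed < 758: 550 < 758 is true
  CODEOWNER approved: yes → true
  has merge conflicts: no → false
  lines changed ≤ 13300: 41178 ≤ 13300 is false
  CI tests passing: yes → true
  NOT has `do-not-merge` label: no → true
Combine:
[1.1.1.1] false OR true = true
[1.1.1] NOT true = false
[1.1.2.2] exactly-one(false, true) = true
[1.1.2] true → true = true
[1.1.3.2] false AND true = false
[1.1.3] false OR false = false
[1.1.4.1.2] false AND false = false
[1.1.4.1] true OR false = true
[1.1.4] NOT true = false
[1.1] false AND true AND false AND false = false
[1] NOT false = true
[2] exactly-one(true, true) = false
[root] true AND false = false
Overall: false → blocked

Blocked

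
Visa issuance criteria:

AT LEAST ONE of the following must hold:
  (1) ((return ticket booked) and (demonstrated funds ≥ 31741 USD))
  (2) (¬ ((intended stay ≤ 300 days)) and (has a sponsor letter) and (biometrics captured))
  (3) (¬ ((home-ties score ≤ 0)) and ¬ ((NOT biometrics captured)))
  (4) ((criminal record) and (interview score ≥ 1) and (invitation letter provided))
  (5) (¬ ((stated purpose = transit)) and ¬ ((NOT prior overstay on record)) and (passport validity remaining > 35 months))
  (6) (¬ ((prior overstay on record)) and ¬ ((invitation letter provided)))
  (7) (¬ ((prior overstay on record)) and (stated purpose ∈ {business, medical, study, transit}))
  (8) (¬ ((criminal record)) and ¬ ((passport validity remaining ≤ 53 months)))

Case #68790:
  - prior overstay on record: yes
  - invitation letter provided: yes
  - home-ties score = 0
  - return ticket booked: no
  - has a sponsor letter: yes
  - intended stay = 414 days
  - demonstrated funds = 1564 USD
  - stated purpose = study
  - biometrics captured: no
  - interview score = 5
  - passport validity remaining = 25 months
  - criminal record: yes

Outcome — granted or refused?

Granted

Atomic conditions:
  return ticket booked: no → false
  demonstrated funds ≥ 31741 USD: 1564 ≥ 31741 is false
  intended stay ≤ 300 days: 414 ≤ 300 is false
  has a sponsor letter: yes → true
  biometrics captured: no → false
  home-ties score ≤ 0: 0 ≤ 0 is true
  NOT biometrics captured: no → true
  criminal record: yes → true
  interview score ≥ 1: 5 ≥ 1 is true
  invitation letter provided: yes → true
  stated purpose = transit: study == transit is false
  NOT prior overstay on record: yes → false
  passport validity remaining > 35 months: 25 > 35 is false
  prior overstay on record: yes → true
  stated purpose ∈ {business, medical, study, transit}: study is in the set → true
  passport validity remaining ≤ 53 months: 25 ≤ 53 is true
Combine:
[1] false AND false = false
[2.1] NOT false = true
[2] true AND true AND false = false
[3.1] NOT true = false
[3.2] NOT true = false
[3] false AND false = false
[4] true AND true AND true = true
[5.1] NOT false = true
[5.2] NOT false = true
[5] true AND true AND false = false
[6.1] NOT true = false
[6.2] NOT true = false
[6] false AND false = false
[7.1] NOT true = false
[7] false AND true = false
[8.1] NOT true = false
[8.2] NOT true = false
[8] false AND false = false
[root] false OR false OR false OR true OR false OR false OR false OR false = true
Overall: true → granted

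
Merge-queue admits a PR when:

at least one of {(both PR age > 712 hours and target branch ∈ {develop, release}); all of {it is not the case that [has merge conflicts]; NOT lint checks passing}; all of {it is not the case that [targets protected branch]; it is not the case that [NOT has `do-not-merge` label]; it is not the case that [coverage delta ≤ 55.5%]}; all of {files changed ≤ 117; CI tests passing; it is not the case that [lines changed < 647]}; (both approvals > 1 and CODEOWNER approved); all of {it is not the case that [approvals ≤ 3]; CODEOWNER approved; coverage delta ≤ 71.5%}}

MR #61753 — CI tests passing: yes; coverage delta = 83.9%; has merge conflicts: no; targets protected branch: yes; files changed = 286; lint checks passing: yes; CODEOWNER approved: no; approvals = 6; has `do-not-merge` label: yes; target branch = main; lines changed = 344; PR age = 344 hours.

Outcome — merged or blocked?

Blocked

Atomic conditions:
  PR age > 712 hours: 344 > 712 is false
  target branch ∈ {develop, release}: main is not in the set → false
  has merge conflicts: no → false
  NOT lint checks passing: yes → false
  targets protected branch: yes → true
  NOT has `do-not-merge` label: yes → false
  coverage delta ≤ 55.5%: 83.9 ≤ 55.5 is false
  files changed ≤ 117: 286 ≤ 117 is false
  CI tests passing: yes → true
  lines changed < 647: 344 < 647 is true
  approvals > 1: 6 > 1 is true
  CODEOWNER approved: no → false
  approvals ≤ 3: 6 ≤ 3 is false
  coverage delta ≤ 71.5%: 83.9 ≤ 71.5 is false
Combine:
[1] false AND false = false
[2.1] NOT false = true
[2] true AND false = false
[3.1] NOT true = false
[3.2] NOT false = true
[3.3] NOT false = true
[3] false AND true AND true = false
[4.3] NOT true = false
[4] false AND true AND false = false
[5] true AND false = false
[6.1] NOT false = true
[6] true AND false AND false = false
[root] false OR false OR false OR false OR false OR false = false
Overall: false → blocked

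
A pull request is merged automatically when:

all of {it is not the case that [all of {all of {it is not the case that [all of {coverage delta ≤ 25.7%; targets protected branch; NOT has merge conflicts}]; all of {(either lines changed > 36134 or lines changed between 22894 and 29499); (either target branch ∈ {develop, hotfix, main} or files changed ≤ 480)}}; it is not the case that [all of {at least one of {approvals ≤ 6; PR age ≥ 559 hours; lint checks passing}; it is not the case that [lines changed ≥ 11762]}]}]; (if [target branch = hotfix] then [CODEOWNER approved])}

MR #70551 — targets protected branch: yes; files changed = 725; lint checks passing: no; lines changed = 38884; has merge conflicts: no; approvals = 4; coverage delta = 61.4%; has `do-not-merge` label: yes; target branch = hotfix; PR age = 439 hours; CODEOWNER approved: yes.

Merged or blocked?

Blocked

Atomic conditions:
  coverage delta ≤ 25.7%: 61.4 ≤ 25.7 is false
  targets protected branch: yes → true
  NOT has merge conflicts: no → true
  lines changed > 36134: 38884 > 36134 is true
  lines changed between 22894 and 29499: 38884 in [22894, 29499] is false
  target branch ∈ {develop, hotfix, main}: hotfix is in the set → true
  files changed ≤ 480: 725 ≤ 480 is false
  approvals ≤ 6: 4 ≤ 6 is true
  PR age ≥ 559 hours: 439 ≥ 559 is false
  lint checks passing: no → false
  lines changed ≥ 11762: 38884 ≥ 11762 is true
  target branch = hotfix: hotfix == hotfix is true
  CODEOWNER approved: yes → true
Combine:
[1.1.1.1.1] false AND true AND true = false
[1.1.1.1] NOT false = true
[1.1.1.2.1] true OR false = true
[1.1.1.2.2] true OR false = true
[1.1.1.2] true AND true = true
[1.1.1] true AND true = true
[1.1.2.1.1] true OR false OR false = true
[1.1.2.1.2] NOT true = false
[1.1.2.1] true AND false = false
[1.1.2] NOT false = true
[1.1] true AND true = true
[1] NOT true = false
[2] true → true = true
[root] false AND true = false
Overall: false → blocked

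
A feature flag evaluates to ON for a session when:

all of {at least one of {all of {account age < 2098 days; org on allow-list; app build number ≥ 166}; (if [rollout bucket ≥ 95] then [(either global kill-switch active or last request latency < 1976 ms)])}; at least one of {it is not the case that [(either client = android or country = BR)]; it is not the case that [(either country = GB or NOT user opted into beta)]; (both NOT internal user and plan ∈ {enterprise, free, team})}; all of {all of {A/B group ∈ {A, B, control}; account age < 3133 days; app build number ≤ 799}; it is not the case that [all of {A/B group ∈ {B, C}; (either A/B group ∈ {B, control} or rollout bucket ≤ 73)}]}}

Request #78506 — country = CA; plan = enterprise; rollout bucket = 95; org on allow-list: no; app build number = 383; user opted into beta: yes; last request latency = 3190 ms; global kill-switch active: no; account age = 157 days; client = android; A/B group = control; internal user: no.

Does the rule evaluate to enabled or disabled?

Atomic conditions:
  account age < 2098 days: 157 < 2098 is true
  org on allow-list: no → false
  app build number ≥ 166: 383 ≥ 166 is true
  rollout bucket ≥ 95: 95 ≥ 95 is true
  global kill-switch active: no → false
  last request latency < 1976 ms: 3190 < 1976 is false
  client = android: android == android is true
  country = BR: CA == BR is false
  country = GB: CA == GB is false
  NOT user opted into beta: yes → false
  NOT internal user: no → true
  plan ∈ {enterprise, free, team}: enterprise is in the set → true
  A/B group ∈ {A, B, control}: control is in the set → true
  account age < 3133 days: 157 < 3133 is true
  app build number ≤ 799: 383 ≤ 799 is true
  A/B group ∈ {B, C}: control is not in the set → false
  A/B group ∈ {B, control}: control is in the set → true
  rollout bucket ≤ 73: 95 ≤ 73 is false
Combine:
[1.1] true AND false AND true = false
[1.2.2] false OR false = false
[1.2] true → false = false
[1] false OR false = false
[2.1.1] true OR false = true
[2.1] NOT true = false
[2.2.1] false OR false = false
[2.2] NOT false = true
[2.3] true AND true = true
[2] false OR true OR true = true
[3.1] true AND true AND true = true
[3.2.1.2] true OR false = true
[3.2.1] false AND true = false
[3.2] NOT false = true
[3] true AND true = true
[root] false AND true AND true = false
Overall: false → disabled

Disabled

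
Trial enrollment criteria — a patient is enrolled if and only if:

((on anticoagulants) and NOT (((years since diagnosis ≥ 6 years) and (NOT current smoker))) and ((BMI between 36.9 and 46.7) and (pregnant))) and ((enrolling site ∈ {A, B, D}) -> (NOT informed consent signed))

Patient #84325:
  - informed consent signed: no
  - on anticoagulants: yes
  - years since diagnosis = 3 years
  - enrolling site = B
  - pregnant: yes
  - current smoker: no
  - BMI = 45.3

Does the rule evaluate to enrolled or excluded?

Atomic conditions:
  on anticoagulants: yes → true
  years since diagnosis ≥ 6 years: 3 ≥ 6 is false
  NOT current smoker: no → true
  BMI between 36.9 and 46.7: 45.3 in [36.9, 46.7] is true
  pregnant: yes → true
  enrolling site ∈ {A, B, D}: B is in the set → true
  NOT informed consent signed: no → true
Combine:
[1.2.1] false AND true = false
[1.2] NOT false = true
[1.3] true AND true = true
[1] true AND true AND true = true
[2] true → true = true
[root] true AND true = true
Overall: true → enrolled

Enrolled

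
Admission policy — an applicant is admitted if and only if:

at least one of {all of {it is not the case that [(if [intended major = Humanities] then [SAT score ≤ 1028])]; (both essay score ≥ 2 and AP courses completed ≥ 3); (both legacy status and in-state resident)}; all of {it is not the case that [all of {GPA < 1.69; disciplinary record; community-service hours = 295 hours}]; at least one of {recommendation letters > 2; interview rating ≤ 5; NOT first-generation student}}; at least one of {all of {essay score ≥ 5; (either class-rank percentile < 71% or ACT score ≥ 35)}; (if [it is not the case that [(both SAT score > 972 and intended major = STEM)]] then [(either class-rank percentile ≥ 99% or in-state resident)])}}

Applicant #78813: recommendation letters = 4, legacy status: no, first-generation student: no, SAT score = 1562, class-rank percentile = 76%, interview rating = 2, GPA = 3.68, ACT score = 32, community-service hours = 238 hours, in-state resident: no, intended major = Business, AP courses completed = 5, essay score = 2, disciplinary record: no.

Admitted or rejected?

Admitted

Atomic conditions:
  intended major = Humanities: Business == Humanities is false
  SAT score ≤ 1028: 1562 ≤ 1028 is false
  essay score ≥ 2: 2 ≥ 2 is true
  AP courses completed ≥ 3: 5 ≥ 3 is true
  legacy status: no → false
  in-state resident: no → false
  GPA < 1.69: 3.68 < 1.69 is false
  disciplinary record: no → false
  community-service hours = 295 hours: 238 == 295 is false
  recommendation letters > 2: 4 > 2 is true
  interview rating ≤ 5: 2 ≤ 5 is true
  NOT first-generation student: no → true
  essay score ≥ 5: 2 ≥ 5 is false
  class-rank percentile < 71%: 76 < 71 is false
  ACT score ≥ 35: 32 ≥ 35 is false
  SAT score > 972: 1562 > 972 is true
  intended major = STEM: Business == STEM is false
  class-rank percentile ≥ 99%: 76 ≥ 99 is false
Combine:
[1.1.1] false → false (antecedent false ⇒ implication holds) = true
[1.1] NOT true = false
[1.2] true AND true = true
[1.3] false AND false = false
[1] false AND true AND false = false
[2.1.1] false AND false AND false = false
[2.1] NOT false = true
[2.2] true OR true OR true = true
[2] true AND true = true
[3.1.2] false OR false = false
[3.1] false AND false = false
[3.2.1.1] true AND false = false
[3.2.1] NOT false = true
[3.2.2] false OR false = false
[3.2] true → false = false
[3] false OR false = false
[root] false OR true OR false = true
Overall: true → admitted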